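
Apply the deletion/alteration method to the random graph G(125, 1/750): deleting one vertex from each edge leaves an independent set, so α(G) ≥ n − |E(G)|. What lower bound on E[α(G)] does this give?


E[|E(G)|] = C(125, 2)·p = 7750 · (1/750) = 31/3.
E[α(G)] ≥ n − E[|E(G)|] = 125 − 31/3 = 344/3.
Numerically: ≈ 114.6667.
(This is only a lower bound; the true E[α(G)] may be larger.)

E[α(G)] ≥ 344/3 ≈ 114.6667.


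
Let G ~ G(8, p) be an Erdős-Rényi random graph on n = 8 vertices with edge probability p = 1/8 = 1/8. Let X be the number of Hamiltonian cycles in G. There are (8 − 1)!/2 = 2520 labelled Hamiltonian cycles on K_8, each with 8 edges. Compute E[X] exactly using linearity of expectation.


K_8 has (8 − 1)!/2 = 2520 labelled Hamiltonian cycles.
For each such Hamiltonian cycle H, let X_H = 1 if all 8 edges of H are present in G. Then P[X_H = 1] = p^{8} = (1/8)^{8} = 1/16777216.
Summing the indicators: E[X] = Σ_H E[X_H] = 2520 · p^{8} = 2520 · 1/16777216 = 315/2097152.
Numerically: E[X] ≈ 0.0001502.

E[X] = 2520 · (1/8)^{8} = 315/2097152 ≈ 0.0001502.


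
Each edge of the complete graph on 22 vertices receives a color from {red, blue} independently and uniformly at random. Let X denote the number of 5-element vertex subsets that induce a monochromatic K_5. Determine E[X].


Let X = Σ_S X_S over the C(22, 5) = 26334 subsets S of size 5, where X_S = 1 if the K_5 on S is monochromatic.
For a fixed S, the K_5 on S has C(5, 2) = 10 edges. P[all 10 edges red] = (1/2)^10, and likewise for blue, so P[monochromatic] = 2·(1/2)^10 = 2^{1 − 10} = 1/512.
Summing: E[X] = C(22, 5) · 2^{1 − 10} = 26334 · 1/512 = 13167/256.
Numerically: E[X] ≈ 51.43359.

E[X] = C(22,5)·2^(1−C(5,2)) = 13167/256 ≈ 51.43359.


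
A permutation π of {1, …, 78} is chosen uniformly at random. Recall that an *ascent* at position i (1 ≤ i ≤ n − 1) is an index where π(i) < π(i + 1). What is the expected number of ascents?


Write X = Σ X_I over i = 1, …, 77, with X_I the indicator of one ascent.
There are 77 indicators.
For each fixed i, the pair (π(i), π(i+1)) is a uniformly random ordered pair of distinct values from {1, …, 78}; by symmetry P[π(i) < π(i+1)] = 1/2.
By linearity: E[X] = 77 · (1/2) = (78 − 1) · (1/2) = 77/2 ≈ 38.500000.

E[X] = 77/2 = 38.500000.


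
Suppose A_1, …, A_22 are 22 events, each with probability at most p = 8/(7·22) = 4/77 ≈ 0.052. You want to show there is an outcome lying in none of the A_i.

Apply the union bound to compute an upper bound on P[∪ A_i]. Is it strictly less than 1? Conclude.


Union bound: P[∪_{i=1}^{22} A_i] ≤ Σ_i P[A_i] ≤ 22·p = 22·(4/77) = 8/7.
Numerically: 8/7 ≈ 1.143.
Is 8/7 < 1? NO.
Since the bound 8/7 is ≥ 1, the union bound is uninformative here; it does NOT by itself certify existence.

22·p = 8/7 ≈ 1.143; existence NOT certified by the union bound.


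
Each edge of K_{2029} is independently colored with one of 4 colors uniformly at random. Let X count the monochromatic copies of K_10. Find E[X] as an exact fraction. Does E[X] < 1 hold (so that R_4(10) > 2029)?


E[X] = C(2029, 10) · 4^{1 − 45} = 318720800295355682059574310 · 4^{−44} = 318720800295355682059574310/309485009821345068724781056.
As a reduced fraction: E[X] = 159360400147677841029787155/154742504910672534362390528 ≈ 1.0298.
Is E[X] < 1? NO.
Since E[X] ≥ 1, the first-moment bound is inconclusive at n = 2029; it does NOT by itself certify R_4(10) > 2029.

E[X] = 159360400147677841029787155/154742504910672534362390528 ≈ 1.0298; E[X] ≥ 1; first-moment method inconclusive here.


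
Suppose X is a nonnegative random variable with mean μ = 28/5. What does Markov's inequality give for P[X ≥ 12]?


μ = E[X] = 28/5, a = 12.
Markov: P[X ≥ 12] ≤ μ/a = (28/5)/12 = 7/15.
Numerically: ≈ 0.4667.
(Since a = 12 > μ = 5.6000, the bound 7/15 is < 1 and informative.)

P[X ≥ 12] ≤ 7/15 ≈ 0.4667.


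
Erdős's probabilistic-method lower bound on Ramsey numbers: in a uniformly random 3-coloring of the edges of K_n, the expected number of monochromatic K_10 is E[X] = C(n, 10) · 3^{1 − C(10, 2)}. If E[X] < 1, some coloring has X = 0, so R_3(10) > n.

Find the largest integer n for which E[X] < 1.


We need C(n, 10) · 3^{1 − 45} < 1, i.e. C(n, 10) < 3^{45 − 1} = 984770902183611232881.
Check values of n near the boundary:
  n = 568: C(568, 10) = 889446337783744949208; 889446337783744949208 < 984770902183611232881? YES
  n = 569: C(569, 10) = 905357721286137524328; 905357721286137524328 < 984770902183611232881? YES
  n = 570: C(570, 10) = 921524823451961408691; 921524823451961408691 < 984770902183611232881? YES
  n = 571: C(571, 10) = 937951290893172842001; 937951290893172842001 < 984770902183611232881? YES
  n = 572: C(572, 10) = 954640815642161682606; 954640815642161682606 < 984770902183611232881? YES
  n = 573: C(573, 10) = 971597135635805762226; 971597135635805762226 < 984770902183611232881? YES
  n = 574: C(574, 10) = 988824035203816502691; 988824035203816502691 < 984770902183611232881? NO
  n = 575: C(575, 10) = 1006325345561406175305; 1006325345561406175305 < 984770902183611232881? NO
The largest n with C(n, 10) < 984770902183611232881 is n = 573 (where E[X] = 35985079097622435638/36472996377170786403 ≈ 0.9866). Hence R_3(10) > 573, i.e. R_3(10) ≥ 574.

Largest n = 573; hence R_3(10) > 573.


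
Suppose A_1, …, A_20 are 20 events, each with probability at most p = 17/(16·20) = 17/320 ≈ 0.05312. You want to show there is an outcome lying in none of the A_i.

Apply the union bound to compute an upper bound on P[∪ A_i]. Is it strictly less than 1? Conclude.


Union bound: P[∪_{i=1}^{20} A_i] ≤ Σ_i P[A_i] ≤ 20·p = 20·(17/320) = 17/16.
Numerically: 17/16 ≈ 1.06250.
Is 17/16 < 1? NO.
Since the bound 17/16 is ≥ 1, the union bound is uninformative here; it does NOT by itself certify existence.

20·p = 17/16 ≈ 1.06250; existence NOT certified by the union bound.


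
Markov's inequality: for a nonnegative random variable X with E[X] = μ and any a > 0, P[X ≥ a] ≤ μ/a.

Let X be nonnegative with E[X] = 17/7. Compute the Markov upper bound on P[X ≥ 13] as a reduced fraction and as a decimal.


μ = E[X] = 17/7, a = 13.
Markov: P[X ≥ 13] ≤ μ/a = (17/7)/13 = 17/91.
Numerically: ≈ 0.187.
(Since a = 13 > μ = 2.429, the bound 17/91 is < 1 and informative.)

P[X ≥ 13] ≤ 17/91 ≈ 0.187.


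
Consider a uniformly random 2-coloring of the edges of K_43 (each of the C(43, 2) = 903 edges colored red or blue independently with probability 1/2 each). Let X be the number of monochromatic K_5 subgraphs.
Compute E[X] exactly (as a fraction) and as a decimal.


Let X = Σ_S X_S over the C(43, 5) = 962598 subsets S of size 5, where X_S = 1 if the K_5 on S is monochromatic.
For a fixed S, the K_5 on S has C(5, 2) = 10 edges. P[all 10 edges red] = (1/2)^10, and likewise for blue, so P[monochromatic] = 2·(1/2)^10 = 2^{1 − 10} = 1/512.
By linearity of expectation: E[X] = C(43, 5) · 2^{1 − 10} = 962598 · 1/512 = 481299/256.
Numerically: E[X] ≈ 1880.0742.

E[X] = C(43,5)·2^(1−C(5,2)) = 481299/256 ≈ 1880.0742.


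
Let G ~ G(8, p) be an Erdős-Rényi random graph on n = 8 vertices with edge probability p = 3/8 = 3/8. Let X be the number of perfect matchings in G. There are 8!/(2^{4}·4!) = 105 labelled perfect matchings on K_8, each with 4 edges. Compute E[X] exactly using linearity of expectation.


K_8 has 8!/(2^{4}·4!) = 105 labelled perfect matchings.
For each such perfect matching H, let X_H = 1 if all 4 edges of H are present in G. Then P[X_H = 1] = p^{4} = (3/8)^{4} = 81/4096.
By linearity: E[X] = Σ_H E[X_H] = 105 · p^{4} = 105 · 81/4096 = 8505/4096.
Numerically: E[X] ≈ 2.076.

E[X] = 105 · (3/8)^{4} = 8505/4096 ≈ 2.076.


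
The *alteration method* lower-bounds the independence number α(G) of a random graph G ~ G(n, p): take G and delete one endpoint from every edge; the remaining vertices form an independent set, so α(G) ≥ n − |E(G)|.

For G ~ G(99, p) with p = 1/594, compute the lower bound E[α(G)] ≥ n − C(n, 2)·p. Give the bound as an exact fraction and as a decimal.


E[|E(G)|] = C(99, 2)·p = 4851 · (1/594) = 49/6.
E[α(G)] ≥ n − E[|E(G)|] = 99 − 49/6 = 545/6.
Numerically: ≈ 90.83333.
(This is only a lower bound; the true E[α(G)] may be larger.)

E[α(G)] ≥ 545/6 ≈ 90.83333.


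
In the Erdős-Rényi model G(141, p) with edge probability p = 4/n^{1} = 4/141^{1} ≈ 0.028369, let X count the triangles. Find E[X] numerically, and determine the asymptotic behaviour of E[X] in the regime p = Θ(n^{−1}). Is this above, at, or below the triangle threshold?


Number of potential triangles: C(141, 3) = 457310.
Each occurs with probability p³ ≈ (0.028369)³ ≈ 2.2830879e-05.
By linearity: E[X] = C(141, 3)·p³ ≈ 457310 · 2.2830879e-05 ≈ 10.44079.
Here α = 1, so p = 4/n is exactly at the triangle threshold p ~ 1/n. Asymptotically E[X] → c³/6 = 4³/6 = 32/3 ≈ 10.66667, a bounded constant. In this regime the triangle count is asymptotically Poisson(c³/6).

E[X] ≈ 10.44079; in regime p = Θ(1/n^{1}) E[X] stays bounded (at the triangle threshold p ~ 1/n).


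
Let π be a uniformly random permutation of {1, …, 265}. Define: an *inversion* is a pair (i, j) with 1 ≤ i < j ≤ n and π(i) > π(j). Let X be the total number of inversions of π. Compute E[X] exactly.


Write X = Σ X_I over the C(265, 2) = 34980 pairs i < j, with X_I the indicator of one inversion.
There are 34980 indicators.
For each fixed pair i < j, the values π(i) and π(j) are two distinct elements of {1, …, 265} in uniformly random order; by symmetry P[π(i) > π(j)] = 1/2.
By linearity: E[X] = 34980 · (1/2) = C(265, 2) · (1/2) = 34980/2 = 17490 ≈ 17490.000.

E[X] = 17490 = 17490.000.


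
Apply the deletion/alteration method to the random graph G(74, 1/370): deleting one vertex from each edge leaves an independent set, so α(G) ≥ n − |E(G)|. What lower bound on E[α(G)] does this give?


E[|E(G)|] = C(74, 2)·p = 2701 · (1/370) = 73/10.
E[α(G)] ≥ n − E[|E(G)|] = 74 − 73/10 = 667/10.
Numerically: ≈ 66.700000.
(This is only a lower bound; the true E[α(G)] may be larger.)

E[α(G)] ≥ 667/10 ≈ 66.700000.


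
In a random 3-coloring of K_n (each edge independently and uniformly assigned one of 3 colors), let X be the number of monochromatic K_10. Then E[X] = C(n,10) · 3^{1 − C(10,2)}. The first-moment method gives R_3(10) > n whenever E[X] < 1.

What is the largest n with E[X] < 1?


We need C(n, 10) · 3^{1 − 45} < 1, i.e. C(n, 10) < 3^{45 − 1} = 984770902183611232881.
Check values of n near the boundary:
  n = 567: C(567, 10) = 873787071273467749398; 873787071273467749398 < 984770902183611232881? YES
  n = 568: C(568, 10) = 889446337783744949208; 889446337783744949208 < 984770902183611232881? YES
  n = 569: C(569, 10) = 905357721286137524328; 905357721286137524328 < 984770902183611232881? YES
  n = 570: C(570, 10) = 921524823451961408691; 921524823451961408691 < 984770902183611232881? YES
  n = 571: C(571, 10) = 937951290893172842001; 937951290893172842001 < 984770902183611232881? YES
  n = 572: C(572, 10) = 954640815642161682606; 954640815642161682606 < 984770902183611232881? YES
  n = 573: C(573, 10) = 971597135635805762226; 971597135635805762226 < 984770902183611232881? YES
  n = 574: C(574, 10) = 988824035203816502691; 988824035203816502691 < 984770902183611232881? NO
  n = 575: C(575, 10) = 1006325345561406175305; 1006325345561406175305 < 984770902183611232881? NO
The largest n with C(n, 10) < 984770902183611232881 is n = 573 (where E[X] = 35985079097622435638/36472996377170786403 ≈ 0.987). Hence R_3(10) > 573, i.e. R_3(10) ≥ 574.

Largest n = 573; hence R_3(10) > 573.


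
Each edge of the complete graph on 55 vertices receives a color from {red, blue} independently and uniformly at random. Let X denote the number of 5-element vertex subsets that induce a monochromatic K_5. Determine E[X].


Let X = Σ_S X_S over the C(55, 5) = 3478761 subsets S of size 5, where X_S = 1 if the K_5 on S is monochromatic.
For a fixed S, the K_5 on S has C(5, 2) = 10 edges. P[all 10 edges red] = (1/2)^10, and likewise for blue, so P[monochromatic] = 2·(1/2)^10 = 2^{1 − 10} = 1/512.
By linearity: E[X] = C(55, 5) · 2^{1 − 10} = 3478761 · 1/512 = 3478761/512.
Numerically: E[X] ≈ 6794.4551.

E[X] = C(55,5)·2^(1−C(5,2)) = 3478761/512 ≈ 6794.4551.


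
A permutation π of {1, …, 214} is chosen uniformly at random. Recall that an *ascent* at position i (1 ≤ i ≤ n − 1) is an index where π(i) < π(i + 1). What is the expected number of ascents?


Write X = Σ X_I over i = 1, …, 213, with X_I the indicator of one ascent.
There are 213 indicators.
For each fixed i, the pair (π(i), π(i+1)) is a uniformly random ordered pair of distinct values from {1, …, 214}; by symmetry P[π(i) < π(i+1)] = 1/2.
By linearity: E[X] = 213 · (1/2) = (214 − 1) · (1/2) = 213/2 ≈ 106.50000.

E[X] = 213/2 = 106.50000.


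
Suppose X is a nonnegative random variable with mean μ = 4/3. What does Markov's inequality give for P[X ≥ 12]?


μ = E[X] = 4/3, a = 12.
Markov: P[X ≥ 12] ≤ μ/a = (4/3)/12 = 1/9.
Numerically: ≈ 0.11111.
(Since a = 12 > μ = 1.33333, the bound 1/9 is < 1 and informative.)

P[X ≥ 12] ≤ 1/9 ≈ 0.11111.


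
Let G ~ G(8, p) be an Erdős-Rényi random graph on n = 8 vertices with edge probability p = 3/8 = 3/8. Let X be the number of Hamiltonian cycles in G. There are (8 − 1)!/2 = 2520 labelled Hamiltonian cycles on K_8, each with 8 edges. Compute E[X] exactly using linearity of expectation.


K_8 has (8 − 1)!/2 = 2520 labelled Hamiltonian cycles.
For each such Hamiltonian cycle H, let X_H = 1 if all 8 edges of H are present in G. Then P[X_H = 1] = p^{8} = (3/8)^{8} = 6561/16777216.
By linearity: E[X] = Σ_H E[X_H] = 2520 · p^{8} = 2520 · 6561/16777216 = 2066715/2097152.
Numerically: E[X] ≈ 0.9855.

E[X] = 2520 · (3/8)^{8} = 2066715/2097152 ≈ 0.9855.


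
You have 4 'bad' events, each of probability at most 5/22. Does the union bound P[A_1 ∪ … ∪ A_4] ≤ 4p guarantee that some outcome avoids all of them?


Union bound: P[∪_{i=1}^{4} A_i] ≤ Σ_i P[A_i] ≤ 4·p = 4·(5/22) = 10/11.
Numerically: 10/11 ≈ 0.9091.
Is 10/11 < 1? YES.
Since P[∪ A_i] ≤ 10/11 < 1, the complement has P[∩ A_i^c] ≥ 1 − 10/11 = 1/11 > 0, so some outcome avoids every A_i.

4·p = 10/11 ≈ 0.9091; existence CERTIFIED by the union bound.


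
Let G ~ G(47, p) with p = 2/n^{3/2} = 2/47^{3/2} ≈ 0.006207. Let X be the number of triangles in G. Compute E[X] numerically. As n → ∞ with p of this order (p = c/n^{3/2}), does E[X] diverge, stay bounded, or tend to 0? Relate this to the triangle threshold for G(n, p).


Number of potential triangles: C(47, 3) = 16215.
Each occurs with probability p³ ≈ (0.006207)³ ≈ 2.391386e-07.
By linearity: E[X] = C(47, 3)·p³ ≈ 16215 · 2.391386e-07 ≈ 0.0039.
Since α = 3/2 > 1, p = c/n^{3/2} = o(1/n) is below the triangle threshold p ~ 1/n. Asymptotically E[X] ~ (c³/6)·n^{3(1−α)} = (2³/6)·n^{-1.5} → 0, so by Markov's inequality G has no triangles w.h.p.

E[X] ≈ 0.0039; in regime p = Θ(1/n^{3/2}) E[X] tends to 0 (below the triangle threshold p ~ 1/n).


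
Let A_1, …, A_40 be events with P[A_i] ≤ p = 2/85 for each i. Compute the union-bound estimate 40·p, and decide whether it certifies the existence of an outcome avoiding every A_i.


Union bound: P[∪_{i=1}^{40} A_i] ≤ Σ_i P[A_i] ≤ 40·p = 40·(2/85) = 16/17.
Numerically: 16/17 ≈ 0.941176.
Is 16/17 < 1? YES.
Since P[∪ A_i] ≤ 16/17 < 1, the complement has P[∩ A_i^c] ≥ 1 − 16/17 = 1/17 > 0, so some outcome avoids every A_i.

40·p = 16/17 ≈ 0.941176; existence CERTIFIED by the union bound.


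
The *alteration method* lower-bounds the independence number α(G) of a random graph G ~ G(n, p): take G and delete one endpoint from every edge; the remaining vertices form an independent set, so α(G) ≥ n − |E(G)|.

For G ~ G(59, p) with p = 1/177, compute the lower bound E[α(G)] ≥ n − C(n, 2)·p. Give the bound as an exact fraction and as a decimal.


E[|E(G)|] = C(59, 2)·p = 1711 · (1/177) = 29/3.
E[α(G)] ≥ n − E[|E(G)|] = 59 − 29/3 = 148/3.
Numerically: ≈ 49.333333.
(This is only a lower bound; the true E[α(G)] may be larger.)

E[α(G)] ≥ 148/3 ≈ 49.333333.


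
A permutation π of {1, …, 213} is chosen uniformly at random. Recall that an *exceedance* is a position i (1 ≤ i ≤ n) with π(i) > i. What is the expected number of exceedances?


Write X = Σ_{i=1}^{213} X_i, where X_i = 1_{π(i) > i}.
For each fixed i, π(i) is uniform over {1, …, 213} (marginal of a uniform permutation), so P[π(i) > i] = (n − i)/n. Summing: Σ_{i=1}^{213} (n − i)/n = (0 + 1 + … + 212)/213 = 213(213 − 1)/(2·213) = (213 − 1)/2.
Hence E[X] = Σ_{i=1}^{213} (213 − i)/213 = 106 ≈ 106.000000.

E[X] = 106 = 106.000000.


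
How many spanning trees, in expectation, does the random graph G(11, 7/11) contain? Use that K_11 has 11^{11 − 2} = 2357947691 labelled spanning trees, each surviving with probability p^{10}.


K_11 has 11^{11 − 2} = 2357947691 labelled spanning trees.
For each such spanning tree H, let X_H = 1 if all 10 edges of H are present in G. Then P[X_H = 1] = p^{10} = (7/11)^{10} = 282475249/25937424601.
By linearity: E[X] = Σ_H E[X_H] = 2357947691 · p^{10} = 2357947691 · 282475249/25937424601 = 282475249/11.
Numerically: E[X] ≈ 2.568e+07.

E[X] = 2357947691 · (7/11)^{10} = 282475249/11 ≈ 2.568e+07.


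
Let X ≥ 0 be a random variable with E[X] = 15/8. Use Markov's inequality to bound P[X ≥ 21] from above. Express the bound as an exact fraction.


μ = E[X] = 15/8, a = 21.
Markov: P[X ≥ 21] ≤ μ/a = (15/8)/21 = 5/56.
Numerically: ≈ 0.0893.
(Since a = 21 > μ = 1.8750, the bound 5/56 is < 1 and informative.)

P[X ≥ 21] ≤ 5/56 ≈ 0.0893.


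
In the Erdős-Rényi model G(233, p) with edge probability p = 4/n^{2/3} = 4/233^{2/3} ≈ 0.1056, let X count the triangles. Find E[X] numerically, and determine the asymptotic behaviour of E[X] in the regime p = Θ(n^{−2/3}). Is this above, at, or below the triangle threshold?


Number of potential triangles: C(233, 3) = 2081156.
Each occurs with probability p³ ≈ (0.1056)³ ≈ 1.178876e-03.
By linearity: E[X] = C(233, 3)·p³ ≈ 2081156 · 1.178876e-03 ≈ 2453.4249.
Since α = 2/3 < 1, p = c/n^{2/3} ≫ 1/n is above the triangle threshold p ~ 1/n. Asymptotically E[X] ~ (c³/6)·n^{3(1−α)} = (4³/6)·n^{1} → ∞; triangles are abundant w.h.p.

E[X] ≈ 2453.4249; in regime p = Θ(1/n^{2/3}) E[X] diverges (above the triangle threshold p ~ 1/n).


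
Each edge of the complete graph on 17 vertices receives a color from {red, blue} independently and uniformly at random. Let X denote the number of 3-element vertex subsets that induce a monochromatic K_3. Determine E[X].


Let X = Σ_S X_S over the C(17, 3) = 680 subsets S of size 3, where X_S = 1 if the K_3 on S is monochromatic.
For a fixed S, the K_3 on S has C(3, 2) = 3 edges. P[all 3 edges red] = (1/2)^3, and likewise for blue, so P[monochromatic] = 2·(1/2)^3 = 2^{1 − 3} = 1/4.
By linearity of expectation: E[X] = C(17, 3) · 2^{1 − 3} = 680 · 1/4 = 170.
Numerically: E[X] ≈ 170.00000.

E[X] = C(17,3)·2^(1−C(3,2)) = 170 ≈ 170.00000.


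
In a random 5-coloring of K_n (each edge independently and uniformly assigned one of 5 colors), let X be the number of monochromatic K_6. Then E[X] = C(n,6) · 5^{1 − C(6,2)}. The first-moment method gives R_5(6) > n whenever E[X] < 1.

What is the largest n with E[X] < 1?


We need C(n, 6) · 5^{1 − 15} < 1, i.e. C(n, 6) < 5^{15 − 1} = 6103515625.
Check values of n near the boundary:
  n = 126: C(126, 6) = 4925156775; 4925156775 < 6103515625? YES
  n = 127: C(127, 6) = 5169379425; 5169379425 < 6103515625? YES
  n = 128: C(128, 6) = 5423611200; 5423611200 < 6103515625? YES
  n = 129: C(129, 6) = 5688177600; 5688177600 < 6103515625? YES
  n = 130: C(130, 6) = 5963412000; 5963412000 < 6103515625? YES
  n = 131: C(131, 6) = 6249655776; 6249655776 < 6103515625? NO
The largest n with C(n, 6) < 6103515625 is n = 130 (where E[X] = 47707296/48828125 ≈ 0.977). Hence R_5(6) > 130, i.e. R_5(6) ≥ 131.

Largest n = 130; hence R_5(6) > 130.


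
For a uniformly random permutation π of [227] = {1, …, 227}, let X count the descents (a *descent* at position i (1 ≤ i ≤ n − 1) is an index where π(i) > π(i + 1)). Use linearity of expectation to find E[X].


Write X = Σ X_I over i = 1, …, 226, with X_I the indicator of one descent.
There are 226 indicators.
For each fixed i, the pair (π(i), π(i+1)) is a uniformly random ordered pair of distinct values from {1, …, 227}; by symmetry P[π(i) > π(i+1)] = 1/2.
By linearity: E[X] = 226 · (1/2) = (227 − 1) · (1/2) = 113 ≈ 113.00000.

E[X] = 113 = 113.00000.


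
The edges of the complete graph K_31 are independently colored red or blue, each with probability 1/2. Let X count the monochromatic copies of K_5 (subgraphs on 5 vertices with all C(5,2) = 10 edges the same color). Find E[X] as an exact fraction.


Let X = Σ_S X_S over the C(31, 5) = 169911 subsets S of size 5, where X_S = 1 if the K_5 on S is monochromatic.
For a fixed S, the K_5 on S has C(5, 2) = 10 edges. P[all 10 edges red] = (1/2)^10, and likewise for blue, so P[monochromatic] = 2·(1/2)^10 = 2^{1 − 10} = 1/512.
By linearity: E[X] = C(31, 5) · 2^{1 − 10} = 169911 · 1/512 = 169911/512.
Numerically: E[X] ≈ 331.857422.

E[X] = C(31,5)·2^(1−C(5,2)) = 169911/512 ≈ 331.857422.


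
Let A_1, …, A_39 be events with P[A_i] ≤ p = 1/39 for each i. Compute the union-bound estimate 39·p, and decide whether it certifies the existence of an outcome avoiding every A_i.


Union bound: P[∪_{i=1}^{39} A_i] ≤ Σ_i P[A_i] ≤ 39·p = 39·(1/39) = 1.
Numerically: 1 ≈ 1.000000.
Is 1 < 1? NO.
Since the bound 1 is ≥ 1, the union bound is uninformative here; it does NOT by itself certify existence.

39·p = 1 ≈ 1.000000; existence NOT certified by the union bound.


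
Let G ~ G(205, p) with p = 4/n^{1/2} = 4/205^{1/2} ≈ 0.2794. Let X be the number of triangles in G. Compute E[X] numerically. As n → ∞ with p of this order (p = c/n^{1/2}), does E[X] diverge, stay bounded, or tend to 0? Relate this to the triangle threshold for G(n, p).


Number of potential triangles: C(205, 3) = 1414910.
Each occurs with probability p³ ≈ (0.2794)³ ≈ 2.180465e-02.
By linearity: E[X] = C(205, 3)·p³ ≈ 1414910 · 2.180465e-02 ≈ 30851.6218.
Since α = 1/2 < 1, p = c/n^{1/2} ≫ 1/n is above the triangle threshold p ~ 1/n. Asymptotically E[X] ~ (c³/6)·n^{3(1−α)} = (4³/6)·n^{1.5} → ∞; triangles are abundant w.h.p.

E[X] ≈ 30851.6218; in regime p = Θ(1/n^{1/2}) E[X] diverges (above the triangle threshold p ~ 1/n).


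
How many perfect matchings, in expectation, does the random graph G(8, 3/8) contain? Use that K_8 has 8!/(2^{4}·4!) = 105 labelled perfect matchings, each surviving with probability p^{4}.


K_8 has 8!/(2^{4}·4!) = 105 labelled perfect matchings.
For each such perfect matching H, let X_H = 1 if all 4 edges of H are present in G. Then P[X_H = 1] = p^{4} = (3/8)^{4} = 81/4096.
Summing the indicators: E[X] = Σ_H E[X_H] = 105 · p^{4} = 105 · 81/4096 = 8505/4096.
Numerically: E[X] ≈ 2.076.

E[X] = 105 · (3/8)^{4} = 8505/4096 ≈ 2.076.


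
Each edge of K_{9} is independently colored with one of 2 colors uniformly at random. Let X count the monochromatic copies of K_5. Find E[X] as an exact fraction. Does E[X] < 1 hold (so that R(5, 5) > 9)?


E[X] = C(9, 5) · 2^{1 − 10} = 126 · 2^{−9} = 126/512.
As a reduced fraction: E[X] = 63/256 ≈ 0.246094.
Is E[X] < 1? YES.
Since E[X] < 1, there exists a 2-coloring of K_{9} with no monochromatic K_5; hence R(5, 5) > 9.

E[X] = 63/256 ≈ 0.246094; E[X] < 1, so R(5, 5) > 9.


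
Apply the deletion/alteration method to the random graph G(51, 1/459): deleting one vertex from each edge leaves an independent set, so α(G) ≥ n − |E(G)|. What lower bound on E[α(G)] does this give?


E[|E(G)|] = C(51, 2)·p = 1275 · (1/459) = 25/9.
E[α(G)] ≥ n − E[|E(G)|] = 51 − 25/9 = 434/9.
Numerically: ≈ 48.2222.
(This is only a lower bound; the true E[α(G)] may be larger.)

E[α(G)] ≥ 434/9 ≈ 48.2222.


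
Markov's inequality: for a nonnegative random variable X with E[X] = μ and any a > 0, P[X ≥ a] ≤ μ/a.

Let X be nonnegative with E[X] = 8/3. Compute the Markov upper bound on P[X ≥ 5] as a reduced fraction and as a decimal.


μ = E[X] = 8/3, a = 5.
Markov: P[X ≥ 5] ≤ μ/a = (8/3)/5 = 8/15.
Numerically: ≈ 0.53333.
(Since a = 5 > μ = 2.66667, the bound 8/15 is < 1 and informative.)

P[X ≥ 5] ≤ 8/15 ≈ 0.53333.


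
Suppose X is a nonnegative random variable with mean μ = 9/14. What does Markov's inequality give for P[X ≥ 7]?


μ = E[X] = 9/14, a = 7.
Markov: P[X ≥ 7] ≤ μ/a = (9/14)/7 = 9/98.
Numerically: ≈ 0.091837.
(Since a = 7 > μ = 0.642857, the bound 9/98 is < 1 and informative.)

P[X ≥ 7] ≤ 9/98 ≈ 0.091837.


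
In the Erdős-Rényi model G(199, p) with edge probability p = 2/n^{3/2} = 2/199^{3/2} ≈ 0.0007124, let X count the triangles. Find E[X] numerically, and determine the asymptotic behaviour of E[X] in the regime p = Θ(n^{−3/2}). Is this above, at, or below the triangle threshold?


Number of potential triangles: C(199, 3) = 1293699.
Each occurs with probability p³ ≈ (0.0007124)³ ≈ 3.616189e-10.
By linearity: E[X] = C(199, 3)·p³ ≈ 1293699 · 3.616189e-10 ≈ 0.0005.
Since α = 3/2 > 1, p = c/n^{3/2} = o(1/n) is below the triangle threshold p ~ 1/n. Asymptotically E[X] ~ (c³/6)·n^{3(1−α)} = (2³/6)·n^{-1.5} → 0, so by Markov's inequality G has no triangles w.h.p.

E[X] ≈ 0.0005; in regime p = Θ(1/n^{3/2}) E[X] tends to 0 (below the triangle threshold p ~ 1/n).


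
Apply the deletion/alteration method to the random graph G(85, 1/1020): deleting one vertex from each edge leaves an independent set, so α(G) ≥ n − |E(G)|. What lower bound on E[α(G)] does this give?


E[|E(G)|] = C(85, 2)·p = 3570 · (1/1020) = 7/2.
E[α(G)] ≥ n − E[|E(G)|] = 85 − 7/2 = 163/2.
Numerically: ≈ 81.50000.
(This is only a lower bound; the true E[α(G)] may be larger.)

E[α(G)] ≥ 163/2 ≈ 81.50000.


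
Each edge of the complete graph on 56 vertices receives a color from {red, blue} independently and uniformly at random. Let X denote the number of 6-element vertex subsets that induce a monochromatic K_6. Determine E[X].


Let X = Σ_S X_S over the C(56, 6) = 32468436 subsets S of size 6, where X_S = 1 if the K_6 on S is monochromatic.
For a fixed S, the K_6 on S has C(6, 2) = 15 edges. P[all 15 edges red] = (1/2)^15, and likewise for blue, so P[monochromatic] = 2·(1/2)^15 = 2^{1 − 15} = 1/16384.
By linearity: E[X] = C(56, 6) · 2^{1 − 15} = 32468436 · 1/16384 = 8117109/4096.
Numerically: E[X] ≈ 1981.7161.

E[X] = C(56,6)·2^(1−C(6,2)) = 8117109/4096 ≈ 1981.7161.


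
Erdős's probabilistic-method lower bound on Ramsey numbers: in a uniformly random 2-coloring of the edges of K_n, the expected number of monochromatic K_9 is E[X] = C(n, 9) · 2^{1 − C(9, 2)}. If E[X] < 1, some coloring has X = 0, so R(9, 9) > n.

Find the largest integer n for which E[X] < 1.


We need C(n, 9) · 2^{1 − 36} < 1, i.e. C(n, 9) < 2^{36 − 1} = 34359738368.
Check values of n near the boundary:
  n = 61: C(61, 9) = 17341763505; 17341763505 < 34359738368? YES
  n = 62: C(62, 9) = 20286591270; 20286591270 < 34359738368? YES
  n = 63: C(63, 9) = 23667689815; 23667689815 < 34359738368? YES
  n = 64: C(64, 9) = 27540584512; 27540584512 < 34359738368? YES
  n = 65: C(65, 9) = 31966749880; 31966749880 < 34359738368? YES
  n = 66: C(66, 9) = 37014131440; 37014131440 < 34359738368? NO
  n = 67: C(67, 9) = 42757703560; 42757703560 < 34359738368? NO
  n = 68: C(68, 9) = 49280065120; 49280065120 < 34359738368? NO
The largest n with C(n, 9) < 34359738368 is n = 65 (where E[X] = 3995843735/4294967296 ≈ 0.930). Hence R(9, 9) > 65, i.e. R(9, 9) ≥ 66.

Largest n = 65; hence R(9, 9) > 65.


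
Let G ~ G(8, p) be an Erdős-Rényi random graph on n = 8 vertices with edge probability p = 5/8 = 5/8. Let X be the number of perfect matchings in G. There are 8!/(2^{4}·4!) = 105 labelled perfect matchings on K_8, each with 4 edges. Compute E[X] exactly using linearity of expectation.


K_8 has 8!/(2^{4}·4!) = 105 labelled perfect matchings.
For each such perfect matching H, let X_H = 1 if all 4 edges of H are present in G. Then P[X_H = 1] = p^{4} = (5/8)^{4} = 625/4096.
Summing the indicators: E[X] = Σ_H E[X_H] = 105 · p^{4} = 105 · 625/4096 = 65625/4096.
Numerically: E[X] ≈ 16.

E[X] = 105 · (5/8)^{4} = 65625/4096 ≈ 16.


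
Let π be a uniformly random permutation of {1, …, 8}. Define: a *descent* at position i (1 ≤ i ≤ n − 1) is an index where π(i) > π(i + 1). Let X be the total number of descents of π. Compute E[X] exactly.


Write X = Σ X_I over i = 1, …, 7, with X_I the indicator of one descent.
There are 7 indicators.
For each fixed i, the pair (π(i), π(i+1)) is a uniformly random ordered pair of distinct values from {1, …, 8}; by symmetry P[π(i) > π(i+1)] = 1/2.
By linearity: E[X] = 7 · (1/2) = (8 − 1) · (1/2) = 7/2 ≈ 3.500000.

E[X] = 7/2 = 3.500000.


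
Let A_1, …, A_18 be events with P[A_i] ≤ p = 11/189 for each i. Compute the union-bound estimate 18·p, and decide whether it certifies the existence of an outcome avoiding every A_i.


Union bound: P[∪_{i=1}^{18} A_i] ≤ Σ_i P[A_i] ≤ 18·p = 18·(11/189) = 22/21.
Numerically: 22/21 ≈ 1.0476.
Is 22/21 < 1? NO.
Since the bound 22/21 is ≥ 1, the union bound is uninformative here; it does NOT by itself certify existence.

18·p = 22/21 ≈ 1.0476; existence NOT certified by the union bound.


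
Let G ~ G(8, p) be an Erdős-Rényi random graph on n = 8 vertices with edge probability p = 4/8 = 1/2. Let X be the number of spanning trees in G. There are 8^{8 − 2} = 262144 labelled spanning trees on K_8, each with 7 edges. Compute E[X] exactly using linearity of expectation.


K_8 has 8^{8 − 2} = 262144 labelled spanning trees.
For each such spanning tree H, let X_H = 1 if all 7 edges of H are present in G. Then P[X_H = 1] = p^{7} = (1/2)^{7} = 1/128.
By linearity of expectation: E[X] = Σ_H E[X_H] = 262144 · p^{7} = 262144 · 1/128 = 2048.
Numerically: E[X] ≈ 2048.

E[X] = 262144 · (1/2)^{7} = 2048 ≈ 2048.


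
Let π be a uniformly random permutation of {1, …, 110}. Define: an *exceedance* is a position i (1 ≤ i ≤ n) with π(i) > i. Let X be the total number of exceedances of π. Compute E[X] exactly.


Write X = Σ_{i=1}^{110} X_i, where X_i = 1_{π(i) > i}.
For each fixed i, π(i) is uniform over {1, …, 110} (marginal of a uniform permutation), so P[π(i) > i] = (n − i)/n. Summing: Σ_{i=1}^{110} (n − i)/n = (0 + 1 + … + 109)/110 = 110(110 − 1)/(2·110) = (110 − 1)/2.
Hence E[X] = Σ_{i=1}^{110} (110 − i)/110 = 109/2 ≈ 54.500.

E[X] = 109/2 = 54.500.


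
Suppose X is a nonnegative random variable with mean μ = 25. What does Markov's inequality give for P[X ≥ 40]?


μ = E[X] = 25, a = 40.
Markov: P[X ≥ 40] ≤ μ/a = (25)/40 = 5/8.
Numerically: ≈ 0.6250.
(Since a = 40 > μ = 25.0000, the bound 5/8 is < 1 and informative.)

P[X ≥ 40] ≤ 5/8 ≈ 0.6250.


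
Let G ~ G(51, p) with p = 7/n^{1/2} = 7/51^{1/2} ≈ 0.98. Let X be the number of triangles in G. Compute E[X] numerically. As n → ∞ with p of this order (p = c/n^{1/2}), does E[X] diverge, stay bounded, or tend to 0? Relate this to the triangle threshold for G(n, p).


Number of potential triangles: C(51, 3) = 20825.
Each occurs with probability p³ ≈ (0.98)³ ≈ 9.41757e-01.
By linearity: E[X] = C(51, 3)·p³ ≈ 20825 · 9.41757e-01 ≈ 19612.089.
Since α = 1/2 < 1, p = c/n^{1/2} ≫ 1/n is above the triangle threshold p ~ 1/n. Asymptotically E[X] ~ (c³/6)·n^{3(1−α)} = (7³/6)·n^{1.5} → ∞; triangles are abundant w.h.p.

E[X] ≈ 19612.089; in regime p = Θ(1/n^{1/2}) E[X] diverges (above the triangle threshold p ~ 1/n).


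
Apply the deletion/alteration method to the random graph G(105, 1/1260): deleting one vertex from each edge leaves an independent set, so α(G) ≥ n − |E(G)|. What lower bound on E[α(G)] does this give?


E[|E(G)|] = C(105, 2)·p = 5460 · (1/1260) = 13/3.
E[α(G)] ≥ n − E[|E(G)|] = 105 − 13/3 = 302/3.
Numerically: ≈ 100.66667.
(This is only a lower bound; the true E[α(G)] may be larger.)

E[α(G)] ≥ 302/3 ≈ 100.66667.


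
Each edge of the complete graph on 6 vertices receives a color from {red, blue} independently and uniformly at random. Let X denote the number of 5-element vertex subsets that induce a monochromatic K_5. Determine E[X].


Let X = Σ_S X_S over the C(6, 5) = 6 subsets S of size 5, where X_S = 1 if the K_5 on S is monochromatic.
For a fixed S, the K_5 on S has C(5, 2) = 10 edges. P[all 10 edges red] = (1/2)^10, and likewise for blue, so P[monochromatic] = 2·(1/2)^10 = 2^{1 − 10} = 1/512.
By linearity: E[X] = C(6, 5) · 2^{1 − 10} = 6 · 1/512 = 3/256.
Numerically: E[X] ≈ 0.01172.

E[X] = C(6,5)·2^(1−C(5,2)) = 3/256 ≈ 0.01172.


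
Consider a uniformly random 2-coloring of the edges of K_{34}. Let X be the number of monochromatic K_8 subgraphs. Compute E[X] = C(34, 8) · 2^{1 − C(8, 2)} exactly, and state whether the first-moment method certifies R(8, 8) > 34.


E[X] = C(34, 8) · 2^{1 − 28} = 18156204 · 2^{−27} = 18156204/134217728.
As a reduced fraction: E[X] = 4539051/33554432 ≈ 0.1353.
Is E[X] < 1? YES.
Since E[X] < 1, there exists a 2-coloring of K_{34} with no monochromatic K_8; hence R(8, 8) > 34.

E[X] = 4539051/33554432 ≈ 0.1353; E[X] < 1, so R(8, 8) > 34.


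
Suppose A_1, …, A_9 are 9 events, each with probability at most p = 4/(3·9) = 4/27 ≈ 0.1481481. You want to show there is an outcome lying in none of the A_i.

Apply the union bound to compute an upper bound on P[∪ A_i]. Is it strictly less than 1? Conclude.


Union bound: P[∪_{i=1}^{9} A_i] ≤ Σ_i P[A_i] ≤ 9·p = 9·(4/27) = 4/3.
Numerically: 4/3 ≈ 1.3333333.
Is 4/3 < 1? NO.
Since the bound 4/3 is ≥ 1, the union bound is uninformative here; it does NOT by itself certify existence.

9·p = 4/3 ≈ 1.3333333; existence NOT certified by the union bound.


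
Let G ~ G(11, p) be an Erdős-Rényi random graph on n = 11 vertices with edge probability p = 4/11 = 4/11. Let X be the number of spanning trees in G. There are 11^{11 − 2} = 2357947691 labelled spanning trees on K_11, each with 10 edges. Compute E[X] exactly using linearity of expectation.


K_11 has 11^{11 − 2} = 2357947691 labelled spanning trees.
For each such spanning tree H, let X_H = 1 if all 10 edges of H are present in G. Then P[X_H = 1] = p^{10} = (4/11)^{10} = 1048576/25937424601.
Summing the indicators: E[X] = Σ_H E[X_H] = 2357947691 · p^{10} = 2357947691 · 1048576/25937424601 = 1048576/11.
Numerically: E[X] ≈ 9.533e+04.

E[X] = 2357947691 · (4/11)^{10} = 1048576/11 ≈ 9.533e+04.


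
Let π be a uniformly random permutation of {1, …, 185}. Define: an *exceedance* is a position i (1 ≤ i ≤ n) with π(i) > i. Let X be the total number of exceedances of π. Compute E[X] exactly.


Write X = Σ_{i=1}^{185} X_i, where X_i = 1_{π(i) > i}.
For each fixed i, π(i) is uniform over {1, …, 185} (marginal of a uniform permutation), so P[π(i) > i] = (n − i)/n. Summing: Σ_{i=1}^{185} (n − i)/n = (0 + 1 + … + 184)/185 = 185(185 − 1)/(2·185) = (185 − 1)/2.
Hence E[X] = Σ_{i=1}^{185} (185 − i)/185 = 92 ≈ 92.0000.

E[X] = 92 = 92.0000.


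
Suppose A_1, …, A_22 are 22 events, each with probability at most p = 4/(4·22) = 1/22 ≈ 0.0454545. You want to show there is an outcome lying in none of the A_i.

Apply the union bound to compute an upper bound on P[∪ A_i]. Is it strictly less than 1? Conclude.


Union bound: P[∪_{i=1}^{22} A_i] ≤ Σ_i P[A_i] ≤ 22·p = 22·(1/22) = 1.
Numerically: 1 ≈ 1.0000000.
Is 1 < 1? NO.
Since the bound 1 is ≥ 1, the union bound is uninformative here; it does NOT by itself certify existence.

22·p = 1 ≈ 1.0000000; existence NOT certified by the union bound.


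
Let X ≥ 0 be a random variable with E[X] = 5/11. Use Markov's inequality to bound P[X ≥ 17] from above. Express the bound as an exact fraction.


μ = E[X] = 5/11, a = 17.
Markov: P[X ≥ 17] ≤ μ/a = (5/11)/17 = 5/187.
Numerically: ≈ 0.027.
(Since a = 17 > μ = 0.455, the bound 5/187 is < 1 and informative.)

P[X ≥ 17] ≤ 5/187 ≈ 0.027.


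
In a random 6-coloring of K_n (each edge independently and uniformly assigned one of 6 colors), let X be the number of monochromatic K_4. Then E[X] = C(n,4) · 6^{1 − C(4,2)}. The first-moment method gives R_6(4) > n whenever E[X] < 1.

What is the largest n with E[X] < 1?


We need C(n, 4) · 6^{1 − 6} < 1, i.e. C(n, 4) < 6^{6 − 1} = 7776.
Check values of n near the boundary:
  n = 16: C(16, 4) = 1820; 1820 < 7776? YES
  n = 17: C(17, 4) = 2380; 2380 < 7776? YES
  n = 18: C(18, 4) = 3060; 3060 < 7776? YES
  n = 19: C(19, 4) = 3876; 3876 < 7776? YES
  n = 20: C(20, 4) = 4845; 4845 < 7776? YES
  n = 21: C(21, 4) = 5985; 5985 < 7776? YES
  n = 22: C(22, 4) = 7315; 7315 < 7776? YES
  n = 23: C(23, 4) = 8855; 8855 < 7776? NO
  n = 24: C(24, 4) = 10626; 10626 < 7776? NO
The largest n with C(n, 4) < 7776 is n = 22 (where E[X] = 7315/7776 ≈ 0.9407150). Hence R_6(4) > 22, i.e. R_6(4) ≥ 23.

Largest n = 22; hence R_6(4) > 22.


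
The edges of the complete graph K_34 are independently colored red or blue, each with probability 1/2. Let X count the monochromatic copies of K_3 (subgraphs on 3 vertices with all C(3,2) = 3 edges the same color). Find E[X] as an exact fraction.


Let X = Σ_S X_S over the C(34, 3) = 5984 subsets S of size 3, where X_S = 1 if the K_3 on S is monochromatic.
For a fixed S, the K_3 on S has C(3, 2) = 3 edges. P[all 3 edges red] = (1/2)^3, and likewise for blue, so P[monochromatic] = 2·(1/2)^3 = 2^{1 − 3} = 1/4.
By linearity of expectation: E[X] = C(34, 3) · 2^{1 − 3} = 5984 · 1/4 = 1496.
Numerically: E[X] ≈ 1496.00000.

E[X] = C(34,3)·2^(1−C(3,2)) = 1496 ≈ 1496.00000.


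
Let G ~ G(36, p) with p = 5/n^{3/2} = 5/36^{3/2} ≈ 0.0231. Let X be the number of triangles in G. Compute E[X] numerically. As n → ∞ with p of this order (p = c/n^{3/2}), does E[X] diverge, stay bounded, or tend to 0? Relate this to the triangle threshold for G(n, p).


Number of potential triangles: C(36, 3) = 7140.
Each occurs with probability p³ ≈ (0.0231)³ ≈ 1.24036e-05.
By linearity: E[X] = C(36, 3)·p³ ≈ 7140 · 1.24036e-05 ≈ 0.089.
Since α = 3/2 > 1, p = c/n^{3/2} = o(1/n) is below the triangle threshold p ~ 1/n. Asymptotically E[X] ~ (c³/6)·n^{3(1−α)} = (5³/6)·n^{-1.5} → 0, so by Markov's inequality G has no triangles w.h.p.

E[X] ≈ 0.089; in regime p = Θ(1/n^{3/2}) E[X] tends to 0 (below the triangle threshold p ~ 1/n).


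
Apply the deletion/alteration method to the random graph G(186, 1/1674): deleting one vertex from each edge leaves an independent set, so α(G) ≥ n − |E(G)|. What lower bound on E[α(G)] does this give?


E[|E(G)|] = C(186, 2)·p = 17205 · (1/1674) = 185/18.
E[α(G)] ≥ n − E[|E(G)|] = 186 − 185/18 = 3163/18.
Numerically: ≈ 175.7222.
(This is only a lower bound; the true E[α(G)] may be larger.)

E[α(G)] ≥ 3163/18 ≈ 175.7222.


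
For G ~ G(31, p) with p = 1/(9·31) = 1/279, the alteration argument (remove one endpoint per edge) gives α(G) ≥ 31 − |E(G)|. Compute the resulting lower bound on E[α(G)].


E[|E(G)|] = C(31, 2)·p = 465 · (1/279) = 5/3.
E[α(G)] ≥ n − E[|E(G)|] = 31 − 5/3 = 88/3.
Numerically: ≈ 29.33333.
(This is only a lower bound; the true E[α(G)] may be larger.)

E[α(G)] ≥ 88/3 ≈ 29.33333.


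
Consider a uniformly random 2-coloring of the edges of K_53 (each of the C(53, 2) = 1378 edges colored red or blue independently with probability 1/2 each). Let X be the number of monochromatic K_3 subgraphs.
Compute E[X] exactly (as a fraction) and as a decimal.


Let X = Σ_S X_S over the C(53, 3) = 23426 subsets S of size 3, where X_S = 1 if the K_3 on S is monochromatic.
For a fixed S, the K_3 on S has C(3, 2) = 3 edges. P[all 3 edges red] = (1/2)^3, and likewise for blue, so P[monochromatic] = 2·(1/2)^3 = 2^{1 − 3} = 1/4.
Summing: E[X] = C(53, 3) · 2^{1 − 3} = 23426 · 1/4 = 11713/2.
Numerically: E[X] ≈ 5856.500000.

E[X] = C(53,3)·2^(1−C(3,2)) = 11713/2 ≈ 5856.500000.
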